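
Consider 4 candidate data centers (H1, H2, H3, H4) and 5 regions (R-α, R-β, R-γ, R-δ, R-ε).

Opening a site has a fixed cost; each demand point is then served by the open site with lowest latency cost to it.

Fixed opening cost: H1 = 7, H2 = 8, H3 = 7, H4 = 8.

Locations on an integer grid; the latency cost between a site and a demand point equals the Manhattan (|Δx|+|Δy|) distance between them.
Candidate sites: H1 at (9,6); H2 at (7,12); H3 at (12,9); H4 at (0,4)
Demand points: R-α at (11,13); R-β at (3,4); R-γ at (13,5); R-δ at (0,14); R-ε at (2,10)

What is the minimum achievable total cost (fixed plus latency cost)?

Open {H3, H4}: assign each demand point to its cheapest open site.
  R-α→H3 5, R-β→H4 3, R-γ→H3 5, R-δ→H4 10, R-ε→H4 8
  latency cost 31, fixed 15 → total 46.
Compare {H1, H2}: latency cost 34 + fixed 15 = 49.
Compare {H1, H4}: latency cost 35 + fixed 15 = 50.
Compare {H1, H2, H4}: latency cost 29 + fixed 23 = 52.
All other subsets cost ≥ 49. Minimum total cost: 46.

46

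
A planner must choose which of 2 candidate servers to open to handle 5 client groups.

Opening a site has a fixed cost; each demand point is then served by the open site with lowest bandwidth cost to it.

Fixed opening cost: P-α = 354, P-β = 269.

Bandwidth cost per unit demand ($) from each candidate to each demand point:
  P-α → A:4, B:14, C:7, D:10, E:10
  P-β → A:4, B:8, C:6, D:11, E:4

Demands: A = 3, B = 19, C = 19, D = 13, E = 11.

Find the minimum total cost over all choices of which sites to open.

Open {P-β}: assign each demand point to its cheapest open site.
  A→P-β 3×4=12, B→P-β 19×8=152, C→P-β 19×6=114, D→P-β 13×11=143, E→P-β 11×4=44
  bandwidth cost 465, fixed 269 → total 734.
Compare {P-α}: bandwidth cost 651 + fixed 354 = 1005.
Compare {P-α, P-β}: bandwidth cost 452 + fixed 623 = 1075.

734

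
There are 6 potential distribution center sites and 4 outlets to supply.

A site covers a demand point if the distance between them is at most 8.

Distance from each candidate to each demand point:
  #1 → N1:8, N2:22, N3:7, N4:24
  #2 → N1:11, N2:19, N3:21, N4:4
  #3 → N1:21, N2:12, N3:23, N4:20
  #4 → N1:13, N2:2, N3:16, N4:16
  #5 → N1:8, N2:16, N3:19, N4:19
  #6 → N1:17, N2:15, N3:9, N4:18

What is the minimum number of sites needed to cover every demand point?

Coverage sets (demand points within 8 of each site):
  #1: {N1, N3}
  #2: {N4}
  #3: {}
  #4: {N2}
  #5: {N1}
  #6: {}
No 2 sites suffice: every size-2 union leaves at least one demand point uncovered.
But {#1, #2, #4} covers everything, so the minimum is 3.

3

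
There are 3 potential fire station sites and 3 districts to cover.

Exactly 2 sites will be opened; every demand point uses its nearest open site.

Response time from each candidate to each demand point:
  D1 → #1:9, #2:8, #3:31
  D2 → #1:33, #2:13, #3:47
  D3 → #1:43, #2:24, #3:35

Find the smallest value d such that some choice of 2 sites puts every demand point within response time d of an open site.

Open {D1, D2}.
  Farthest demand point is #3 at response time 31 (to D1); all others are ≤ 31.
With {D1, D3} the worst case is 31.
With {D2, D3} the worst case is 35.
No size-2 selection achieves below 31.

31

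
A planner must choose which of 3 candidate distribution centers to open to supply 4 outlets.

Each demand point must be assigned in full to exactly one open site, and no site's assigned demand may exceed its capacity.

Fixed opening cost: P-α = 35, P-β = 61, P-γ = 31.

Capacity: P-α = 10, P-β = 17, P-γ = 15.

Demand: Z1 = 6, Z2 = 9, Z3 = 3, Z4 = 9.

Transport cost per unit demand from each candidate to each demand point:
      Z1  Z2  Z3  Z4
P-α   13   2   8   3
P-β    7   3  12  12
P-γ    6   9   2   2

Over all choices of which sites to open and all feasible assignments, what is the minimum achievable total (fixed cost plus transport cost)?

Open {P-β, P-γ}; cheapest assignment that respects the capacities:
  P-β (cap 17, load 15): Z1, Z2 — cost 6×7 + 9×3 = 69
  P-γ (cap 15, load 12): Z3, Z4 — cost 3×2 + 9×2 = 24
  Shipping 93, fixed 92 → total 185.
  Any other capacity-feasible assignment to {P-β, P-γ} ships for at least 93.
Compare {P-α, P-β, P-γ}: its best feasible assignment gives total 211.
Every other set of open sites that can feasibly serve all demand totals ≥ 211 even under its best assignment. Minimum: 185.

185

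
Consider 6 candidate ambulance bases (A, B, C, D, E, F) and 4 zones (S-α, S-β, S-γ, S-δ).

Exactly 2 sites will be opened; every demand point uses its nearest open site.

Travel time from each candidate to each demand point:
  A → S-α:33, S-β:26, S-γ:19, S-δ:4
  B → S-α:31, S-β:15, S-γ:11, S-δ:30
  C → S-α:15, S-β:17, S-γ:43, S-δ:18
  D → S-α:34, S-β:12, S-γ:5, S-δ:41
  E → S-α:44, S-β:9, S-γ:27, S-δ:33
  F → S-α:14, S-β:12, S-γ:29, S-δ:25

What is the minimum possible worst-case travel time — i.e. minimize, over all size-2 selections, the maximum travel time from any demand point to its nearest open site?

18

Open {B, C}.
  Farthest demand point is S-δ at travel time 18 (to C); all others are ≤ 18.
With {C, D} the worst case is 18.
With {A, C} the worst case is 19.
No size-2 selection achieves below 18.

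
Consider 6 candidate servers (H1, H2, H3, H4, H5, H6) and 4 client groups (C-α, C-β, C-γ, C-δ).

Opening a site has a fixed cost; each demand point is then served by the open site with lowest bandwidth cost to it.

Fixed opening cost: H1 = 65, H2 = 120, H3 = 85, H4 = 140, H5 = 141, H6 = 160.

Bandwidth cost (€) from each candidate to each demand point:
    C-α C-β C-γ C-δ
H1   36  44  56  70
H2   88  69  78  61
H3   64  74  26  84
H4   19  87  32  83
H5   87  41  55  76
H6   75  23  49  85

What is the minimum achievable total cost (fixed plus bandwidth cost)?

Open {H1}: assign each demand point to its cheapest open site.
  C-α→H1 36, C-β→H1 44, C-γ→H1 56, C-δ→H1 70
  bandwidth cost 206, fixed 65 → total 271.
Compare {H1, H3}: bandwidth cost 176 + fixed 150 = 326.
Compare {H3}: bandwidth cost 248 + fixed 85 = 333.
Compare {H4}: bandwidth cost 221 + fixed 140 = 361.
All other subsets cost ≥ 326. Minimum total cost: 271.

271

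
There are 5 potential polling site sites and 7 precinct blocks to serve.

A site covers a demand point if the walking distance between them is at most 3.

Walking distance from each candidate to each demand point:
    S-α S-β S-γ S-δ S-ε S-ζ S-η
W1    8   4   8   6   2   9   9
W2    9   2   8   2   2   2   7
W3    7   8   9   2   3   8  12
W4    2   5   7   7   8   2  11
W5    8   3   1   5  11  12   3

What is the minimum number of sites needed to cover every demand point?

Coverage sets (demand points within 3 of each site):
  W1: {S-ε}
  W2: {S-β, S-δ, S-ε, S-ζ}
  W3: {S-δ, S-ε}
  W4: {S-α, S-ζ}
  W5: {S-β, S-γ, S-η}
No 2 sites suffice: every size-2 union leaves at least one demand point uncovered.
But {W2, W4, W5} covers everything, so the minimum is 3.

3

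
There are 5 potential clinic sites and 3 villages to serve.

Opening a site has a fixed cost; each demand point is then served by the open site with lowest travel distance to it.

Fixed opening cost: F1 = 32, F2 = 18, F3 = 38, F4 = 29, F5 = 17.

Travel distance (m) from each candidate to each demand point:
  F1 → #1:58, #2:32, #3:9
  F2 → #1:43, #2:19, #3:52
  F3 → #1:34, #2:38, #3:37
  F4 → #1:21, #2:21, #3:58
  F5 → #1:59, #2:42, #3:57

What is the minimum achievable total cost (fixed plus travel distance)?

112

Open {F1, F4}: assign each demand point to its cheapest open site.
  #1→F4 21, #2→F4 21, #3→F1 9
  travel distance 51, fixed 61 → total 112.
Compare {F1, F2}: travel distance 71 + fixed 50 = 121.
Compare {F1, F2, F4}: travel distance 49 + fixed 79 = 128.
Compare {F4}: travel distance 100 + fixed 29 = 129.
All other subsets cost ≥ 121. Minimum total cost: 112.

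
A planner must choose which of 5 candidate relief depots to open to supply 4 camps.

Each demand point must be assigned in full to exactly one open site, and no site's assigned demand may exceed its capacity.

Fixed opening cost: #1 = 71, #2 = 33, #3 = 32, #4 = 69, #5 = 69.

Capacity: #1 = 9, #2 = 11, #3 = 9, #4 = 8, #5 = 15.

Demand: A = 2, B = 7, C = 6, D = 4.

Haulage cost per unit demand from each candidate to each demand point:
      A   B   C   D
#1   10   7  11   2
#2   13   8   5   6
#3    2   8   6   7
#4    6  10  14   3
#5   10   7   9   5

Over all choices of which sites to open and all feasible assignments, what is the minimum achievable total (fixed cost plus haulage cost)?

Open {#2, #3}; cheapest assignment that respects the capacities:
  #2 (cap 11, load 10): C, D — cost 6×5 + 4×6 = 54
  #3 (cap 9, load 9): A, B — cost 2×2 + 7×8 = 60
  Shipping 114, fixed 65 → total 179.
  Any other capacity-feasible assignment to {#2, #3} ships for at least 114.
Compare {#3, #5}: its best feasible assignment gives total 210.
Compare {#2, #5}: its best feasible assignment gives total 221.
Every other set of open sites that can feasibly serve all demand totals ≥ 210 even under its best assignment. Minimum: 179.

179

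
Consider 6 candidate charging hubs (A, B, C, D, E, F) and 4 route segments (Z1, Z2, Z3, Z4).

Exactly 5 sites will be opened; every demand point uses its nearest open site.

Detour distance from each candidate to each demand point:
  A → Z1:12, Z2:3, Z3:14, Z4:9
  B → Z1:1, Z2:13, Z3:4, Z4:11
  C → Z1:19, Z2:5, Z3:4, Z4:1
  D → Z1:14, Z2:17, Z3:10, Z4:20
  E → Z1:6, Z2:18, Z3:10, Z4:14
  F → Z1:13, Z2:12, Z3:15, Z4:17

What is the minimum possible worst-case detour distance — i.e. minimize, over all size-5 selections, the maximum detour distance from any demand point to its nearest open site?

Open {A, B, C, D, E}.
  Farthest demand point is Z3 at detour distance 4 (to B); all others are ≤ 4.
With {A, B, C, D, F} the worst case is 4.
With {A, B, C, E, F} the worst case is 4.
No size-5 selection achieves below 4.

4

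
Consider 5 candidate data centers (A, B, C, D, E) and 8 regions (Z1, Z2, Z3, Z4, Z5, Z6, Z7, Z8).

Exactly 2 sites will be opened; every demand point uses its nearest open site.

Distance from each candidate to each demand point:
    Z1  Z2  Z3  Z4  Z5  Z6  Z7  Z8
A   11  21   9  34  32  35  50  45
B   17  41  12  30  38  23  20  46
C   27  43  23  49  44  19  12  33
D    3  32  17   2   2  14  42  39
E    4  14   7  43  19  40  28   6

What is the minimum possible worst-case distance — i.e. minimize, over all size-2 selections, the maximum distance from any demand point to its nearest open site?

28

Open {D, E}.
  Farthest demand point is Z7 at distance 28 (to E); all others are ≤ 28.
With {B, E} the worst case is 30.
With {C, D} the worst case is 33.
No size-2 selection achieves below 28.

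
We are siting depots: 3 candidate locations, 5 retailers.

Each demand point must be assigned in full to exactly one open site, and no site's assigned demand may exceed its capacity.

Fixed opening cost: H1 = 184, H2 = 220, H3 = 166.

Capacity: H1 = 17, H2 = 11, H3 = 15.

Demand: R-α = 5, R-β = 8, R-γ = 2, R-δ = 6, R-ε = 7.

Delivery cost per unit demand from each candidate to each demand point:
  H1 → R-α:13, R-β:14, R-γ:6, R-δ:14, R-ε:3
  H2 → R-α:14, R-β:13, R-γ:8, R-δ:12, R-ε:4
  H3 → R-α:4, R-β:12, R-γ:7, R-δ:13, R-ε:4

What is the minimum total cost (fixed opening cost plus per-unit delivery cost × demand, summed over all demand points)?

Open {H1, H3}; cheapest assignment that respects the capacities:
  H1 (cap 17, load 15): R-γ, R-δ, R-ε — cost 2×6 + 6×14 + 7×3 = 117
  H3 (cap 15, load 13): R-α, R-β — cost 5×4 + 8×12 = 116
  Shipping 233, fixed 350 → total 583.
  Any other capacity-feasible assignment to {H1, H3} ships for at least 233.
Compare {H1, H2}: its best feasible assignment gives total 691.
Compare {H1, H2, H3}: its best feasible assignment gives total 791.
Every other set of open sites that can feasibly serve all demand totals ≥ 691 even under its best assignment. Minimum: 583.

583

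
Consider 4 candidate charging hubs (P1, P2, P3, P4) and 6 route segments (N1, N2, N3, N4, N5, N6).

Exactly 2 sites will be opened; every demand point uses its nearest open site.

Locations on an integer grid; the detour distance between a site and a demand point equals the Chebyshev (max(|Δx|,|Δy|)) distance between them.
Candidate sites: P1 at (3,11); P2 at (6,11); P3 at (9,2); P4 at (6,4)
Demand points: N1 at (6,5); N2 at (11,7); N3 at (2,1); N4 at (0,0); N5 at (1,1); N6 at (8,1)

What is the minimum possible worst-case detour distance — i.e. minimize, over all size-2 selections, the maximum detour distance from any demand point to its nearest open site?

6

Open {P1, P4}.
  Farthest demand point is N4 at detour distance 6 (to P4); all others are ≤ 6.
With {P2, P4} the worst case is 6.
With {P3, P4} the worst case is 6.
No size-2 selection achieves below 6.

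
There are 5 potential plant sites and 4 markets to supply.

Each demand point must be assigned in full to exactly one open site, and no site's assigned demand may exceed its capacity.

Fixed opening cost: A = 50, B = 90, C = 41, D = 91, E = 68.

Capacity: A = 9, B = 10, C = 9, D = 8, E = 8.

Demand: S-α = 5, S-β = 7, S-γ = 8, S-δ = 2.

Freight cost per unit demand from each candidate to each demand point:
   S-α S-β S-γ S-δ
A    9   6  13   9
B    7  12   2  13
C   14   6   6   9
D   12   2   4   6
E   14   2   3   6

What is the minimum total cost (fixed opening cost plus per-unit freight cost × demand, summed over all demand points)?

284

Open {A, C, E}; cheapest assignment that respects the capacities:
  A (cap 9, load 7): S-α, S-δ — cost 5×9 + 2×9 = 63
  C (cap 9, load 8): S-γ — cost 8×6 = 48
  E (cap 8, load 7): S-β — cost 7×2 = 14
  Shipping 125, fixed 159 → total 284.
  Any other capacity-feasible assignment to {A, C, E} ships for at least 125.
Compare {A, B, E}: its best feasible assignment gives total 301.
Compare {A, B, C}: its best feasible assignment gives total 302.
Every other set of open sites that can feasibly serve all demand totals ≥ 301 even under its best assignment. Minimum: 284.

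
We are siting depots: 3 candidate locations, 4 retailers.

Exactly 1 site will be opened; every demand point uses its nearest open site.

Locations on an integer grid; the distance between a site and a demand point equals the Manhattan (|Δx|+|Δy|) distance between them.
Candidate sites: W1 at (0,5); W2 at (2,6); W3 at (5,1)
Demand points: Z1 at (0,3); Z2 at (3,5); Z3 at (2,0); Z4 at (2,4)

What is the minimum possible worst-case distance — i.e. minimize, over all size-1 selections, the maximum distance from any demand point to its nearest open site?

Open {W2}.
  Farthest demand point is Z3 at distance 6 (to W2); all others are ≤ 6.
With {W1} the worst case is 7.
With {W3} the worst case is 7.
No size-1 selection achieves below 6.

6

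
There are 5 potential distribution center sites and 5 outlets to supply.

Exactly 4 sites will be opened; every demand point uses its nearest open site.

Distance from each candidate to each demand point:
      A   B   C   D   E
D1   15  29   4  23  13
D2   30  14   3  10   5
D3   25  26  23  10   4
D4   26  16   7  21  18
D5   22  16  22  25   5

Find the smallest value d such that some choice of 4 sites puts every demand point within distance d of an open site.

Open {D1, D2, D3, D4}.
  Farthest demand point is A at distance 15 (to D1); all others are ≤ 15.
With {D1, D2, D3, D5} the worst case is 15.
With {D1, D2, D4, D5} the worst case is 15.
No size-4 selection achieves below 15.

15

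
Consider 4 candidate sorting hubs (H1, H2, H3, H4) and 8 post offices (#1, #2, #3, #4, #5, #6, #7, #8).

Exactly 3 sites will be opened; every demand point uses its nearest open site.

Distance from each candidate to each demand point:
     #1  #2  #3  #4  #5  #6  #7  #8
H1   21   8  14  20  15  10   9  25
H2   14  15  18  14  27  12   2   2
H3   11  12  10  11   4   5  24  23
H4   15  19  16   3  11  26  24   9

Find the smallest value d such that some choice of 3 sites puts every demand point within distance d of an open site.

Open {H1, H2, H3}.
  Farthest demand point is #1 at distance 11 (to H3); all others are ≤ 11.
With {H1, H3, H4} the worst case is 11.
With {H2, H3, H4} the worst case is 12.
No size-3 selection achieves below 11.

11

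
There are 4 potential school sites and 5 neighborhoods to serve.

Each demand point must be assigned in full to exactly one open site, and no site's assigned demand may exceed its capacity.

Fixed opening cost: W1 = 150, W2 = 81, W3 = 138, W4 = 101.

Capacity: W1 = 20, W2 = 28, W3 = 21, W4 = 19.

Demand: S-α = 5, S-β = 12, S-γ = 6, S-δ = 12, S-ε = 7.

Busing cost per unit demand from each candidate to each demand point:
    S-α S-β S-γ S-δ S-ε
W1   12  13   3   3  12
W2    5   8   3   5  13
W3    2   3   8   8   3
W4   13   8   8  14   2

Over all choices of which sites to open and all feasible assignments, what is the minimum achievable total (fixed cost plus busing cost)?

Open {W2, W3}; cheapest assignment that respects the capacities:
  W2 (cap 28, load 23): S-α, S-γ, S-δ — cost 5×5 + 6×3 + 12×5 = 103
  W3 (cap 21, load 19): S-β, S-ε — cost 12×3 + 7×3 = 57
  Shipping 160, fixed 219 → total 379.
  Any other capacity-feasible assignment to {W2, W3} ships for at least 160.
Compare {W2, W4}: its best feasible assignment gives total 395.
Compare {W2, W3, W4}: its best feasible assignment gives total 458.
Every other set of open sites that can feasibly serve all demand totals ≥ 395 even under its best assignment. Minimum: 379.

379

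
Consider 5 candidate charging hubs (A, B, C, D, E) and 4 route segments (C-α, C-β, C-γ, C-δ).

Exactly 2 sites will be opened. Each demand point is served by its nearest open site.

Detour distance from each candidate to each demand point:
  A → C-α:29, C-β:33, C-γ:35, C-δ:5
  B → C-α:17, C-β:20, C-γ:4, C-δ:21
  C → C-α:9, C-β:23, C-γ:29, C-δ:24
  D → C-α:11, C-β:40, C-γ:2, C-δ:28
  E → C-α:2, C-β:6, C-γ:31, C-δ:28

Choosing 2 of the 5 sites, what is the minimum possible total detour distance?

Open {B, E}.
  C-α→E 2, C-β→E 6, C-γ→B 4, C-δ→B 21  ⇒ total 33.
Compare {D, E}: total 38.
Compare {A, E}: total 44.
No size-2 selection does better; minimum is 33.

33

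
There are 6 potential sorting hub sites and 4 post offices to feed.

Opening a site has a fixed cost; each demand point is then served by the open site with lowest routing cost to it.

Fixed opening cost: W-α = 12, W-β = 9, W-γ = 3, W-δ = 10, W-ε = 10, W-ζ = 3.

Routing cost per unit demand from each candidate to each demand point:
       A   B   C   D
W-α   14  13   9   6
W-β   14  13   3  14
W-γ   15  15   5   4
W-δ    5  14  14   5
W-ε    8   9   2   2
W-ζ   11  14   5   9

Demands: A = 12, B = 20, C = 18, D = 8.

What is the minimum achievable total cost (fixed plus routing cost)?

Open {W-δ, W-ε}: assign each demand point to its cheapest open site.
  A→W-δ 12×5=60, B→W-ε 20×9=180, C→W-ε 18×2=36, D→W-ε 8×2=16
  routing cost 292, fixed 20 → total 312.
Compare {W-γ, W-δ, W-ε}: routing cost 292 + fixed 23 = 315.
Compare {W-δ, W-ε, W-ζ}: routing cost 292 + fixed 23 = 315.
Compare {W-γ, W-δ, W-ε, W-ζ}: routing cost 292 + fixed 26 = 318.
All other subsets cost ≥ 315. Minimum total cost: 312.

312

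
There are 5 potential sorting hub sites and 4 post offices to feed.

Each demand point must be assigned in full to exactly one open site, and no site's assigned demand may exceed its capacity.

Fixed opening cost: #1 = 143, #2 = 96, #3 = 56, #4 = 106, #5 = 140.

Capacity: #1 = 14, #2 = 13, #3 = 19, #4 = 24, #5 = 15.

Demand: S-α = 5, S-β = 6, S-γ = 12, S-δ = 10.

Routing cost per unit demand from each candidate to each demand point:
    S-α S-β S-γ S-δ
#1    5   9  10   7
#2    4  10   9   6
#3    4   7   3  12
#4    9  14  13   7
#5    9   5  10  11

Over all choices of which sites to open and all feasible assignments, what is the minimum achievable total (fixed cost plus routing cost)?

Open {#3, #4}; cheapest assignment that respects the capacities:
  #3 (cap 19, load 18): S-β, S-γ — cost 6×7 + 12×3 = 78
  #4 (cap 24, load 15): S-α, S-δ — cost 5×9 + 10×7 = 115
  Shipping 193, fixed 162 → total 355.
  Any other capacity-feasible assignment to {#3, #4} ships for at least 193.
Compare {#2, #3, #4}: its best feasible assignment gives total 426.
Compare {#3, #5}: its best feasible assignment gives total 429.
Every other set of open sites that can feasibly serve all demand totals ≥ 426 even under its best assignment. Minimum: 355.

355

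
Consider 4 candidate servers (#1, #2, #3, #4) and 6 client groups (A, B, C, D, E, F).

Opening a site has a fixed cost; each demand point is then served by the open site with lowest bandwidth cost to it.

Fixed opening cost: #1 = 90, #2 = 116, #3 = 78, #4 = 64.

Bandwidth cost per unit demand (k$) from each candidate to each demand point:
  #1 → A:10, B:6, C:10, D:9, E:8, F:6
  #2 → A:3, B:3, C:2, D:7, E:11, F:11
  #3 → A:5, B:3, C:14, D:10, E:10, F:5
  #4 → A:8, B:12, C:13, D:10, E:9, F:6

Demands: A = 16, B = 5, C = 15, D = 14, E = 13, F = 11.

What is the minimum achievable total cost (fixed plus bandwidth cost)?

554

Open {#2, #4}: assign each demand point to its cheapest open site.
  A→#2 16×3=48, B→#2 5×3=15, C→#2 15×2=30, D→#2 14×7=98, E→#4 13×9=117, F→#4 11×6=66
  bandwidth cost 374, fixed 180 → total 554.
Compare {#1, #2}: bandwidth cost 361 + fixed 206 = 567.
Compare {#2, #3}: bandwidth cost 376 + fixed 194 = 570.
Compare {#2}: bandwidth cost 455 + fixed 116 = 571.
All other subsets cost ≥ 567. Minimum total cost: 554.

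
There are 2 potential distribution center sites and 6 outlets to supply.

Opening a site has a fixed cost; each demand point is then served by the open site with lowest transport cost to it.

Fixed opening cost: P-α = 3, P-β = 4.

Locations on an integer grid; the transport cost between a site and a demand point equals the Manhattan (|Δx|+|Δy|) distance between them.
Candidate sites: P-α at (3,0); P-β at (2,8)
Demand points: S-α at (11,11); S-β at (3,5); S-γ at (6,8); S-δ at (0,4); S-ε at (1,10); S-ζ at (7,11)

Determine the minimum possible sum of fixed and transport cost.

41

Open {P-β}: assign each demand point to its cheapest open site.
  S-α→P-β 12, S-β→P-β 4, S-γ→P-β 4, S-δ→P-β 6, S-ε→P-β 3, S-ζ→P-β 8
  transport cost 37, fixed 4 → total 41.
Compare {P-α, P-β}: transport cost 37 + fixed 7 = 44.
Compare {P-α}: transport cost 69 + fixed 3 = 72.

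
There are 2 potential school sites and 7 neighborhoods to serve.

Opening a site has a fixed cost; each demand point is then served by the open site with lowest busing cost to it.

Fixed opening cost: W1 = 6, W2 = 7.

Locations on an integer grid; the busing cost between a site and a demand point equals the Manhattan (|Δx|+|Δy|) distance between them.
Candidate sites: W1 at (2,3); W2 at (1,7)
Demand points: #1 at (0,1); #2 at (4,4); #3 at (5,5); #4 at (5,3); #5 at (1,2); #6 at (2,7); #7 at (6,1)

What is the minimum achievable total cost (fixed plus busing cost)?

Open {W1}: assign each demand point to its cheapest open site.
  #1→W1 4, #2→W1 3, #3→W1 5, #4→W1 3, #5→W1 2, #6→W1 4, #7→W1 6
  busing cost 27, fixed 6 → total 33.
Compare {W1, W2}: busing cost 24 + fixed 13 = 37.
Compare {W2}: busing cost 44 + fixed 7 = 51.

33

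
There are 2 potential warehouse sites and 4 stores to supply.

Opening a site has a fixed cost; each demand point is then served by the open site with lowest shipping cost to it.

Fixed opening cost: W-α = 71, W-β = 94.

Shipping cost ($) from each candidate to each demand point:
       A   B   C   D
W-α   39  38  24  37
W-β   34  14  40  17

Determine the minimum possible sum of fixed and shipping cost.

Open {W-β}: assign each demand point to its cheapest open site.
  A→W-β 34, B→W-β 14, C→W-β 40, D→W-β 17
  shipping cost 105, fixed 94 → total 199.
Compare {W-α}: shipping cost 138 + fixed 71 = 209.
Compare {W-α, W-β}: shipping cost 89 + fixed 165 = 254.

199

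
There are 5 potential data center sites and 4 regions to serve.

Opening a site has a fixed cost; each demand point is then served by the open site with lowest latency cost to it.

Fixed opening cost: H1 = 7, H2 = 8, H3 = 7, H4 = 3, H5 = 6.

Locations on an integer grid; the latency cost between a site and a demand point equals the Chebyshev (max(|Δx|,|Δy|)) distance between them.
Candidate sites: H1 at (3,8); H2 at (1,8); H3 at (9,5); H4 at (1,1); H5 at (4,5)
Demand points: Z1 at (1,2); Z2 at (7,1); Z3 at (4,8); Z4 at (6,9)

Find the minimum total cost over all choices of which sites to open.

Open {H5}: assign each demand point to its cheapest open site.
  Z1→H5 3, Z2→H5 4, Z3→H5 3, Z4→H5 4
  latency cost 14, fixed 6 → total 20.
Compare {H1, H4}: latency cost 11 + fixed 10 = 21.
Compare {H4, H5}: latency cost 12 + fixed 9 = 21.
Compare {H1}: latency cost 17 + fixed 7 = 24.
All other subsets cost ≥ 21. Minimum total cost: 20.

20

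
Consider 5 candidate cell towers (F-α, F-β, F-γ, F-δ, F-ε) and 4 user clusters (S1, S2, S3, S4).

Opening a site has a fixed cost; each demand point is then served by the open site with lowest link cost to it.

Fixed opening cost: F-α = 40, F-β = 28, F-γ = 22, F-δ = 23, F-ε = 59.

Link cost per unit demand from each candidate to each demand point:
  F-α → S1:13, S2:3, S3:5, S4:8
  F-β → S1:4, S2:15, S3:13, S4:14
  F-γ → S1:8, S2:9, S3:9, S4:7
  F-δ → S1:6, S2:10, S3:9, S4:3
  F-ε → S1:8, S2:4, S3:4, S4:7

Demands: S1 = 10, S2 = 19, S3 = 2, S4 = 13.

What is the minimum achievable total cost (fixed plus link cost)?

229

Open {F-α, F-δ}: assign each demand point to its cheapest open site.
  S1→F-δ 10×6=60, S2→F-α 19×3=57, S3→F-α 2×5=10, S4→F-δ 13×3=39
  link cost 166, fixed 63 → total 229.
Compare {F-α, F-β, F-δ}: link cost 146 + fixed 91 = 237.
Compare {F-α, F-γ, F-δ}: link cost 166 + fixed 85 = 251.
Compare {F-α, F-β, F-γ, F-δ}: link cost 146 + fixed 113 = 259.
All other subsets cost ≥ 237. Minimum total cost: 229.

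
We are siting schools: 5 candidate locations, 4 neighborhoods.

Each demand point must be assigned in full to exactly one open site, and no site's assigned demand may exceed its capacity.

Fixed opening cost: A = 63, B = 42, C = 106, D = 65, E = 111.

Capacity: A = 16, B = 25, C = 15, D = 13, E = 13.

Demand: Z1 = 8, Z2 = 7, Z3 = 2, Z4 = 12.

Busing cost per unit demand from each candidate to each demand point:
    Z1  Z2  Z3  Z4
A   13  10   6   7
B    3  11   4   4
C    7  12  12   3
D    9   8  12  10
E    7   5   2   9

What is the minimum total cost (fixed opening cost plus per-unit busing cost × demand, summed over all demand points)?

Open {B, D}; cheapest assignment that respects the capacities:
  B (cap 25, load 22): Z1, Z3, Z4 — cost 8×3 + 2×4 + 12×4 = 80
  D (cap 13, load 7): Z2 — cost 7×8 = 56
  Shipping 136, fixed 107 → total 243.
  Any other capacity-feasible assignment to {B, D} ships for at least 136.
Compare {A, B}: its best feasible assignment gives total 255.
Compare {B, E}: its best feasible assignment gives total 264.
Every other set of open sites that can feasibly serve all demand totals ≥ 255 even under its best assignment. Minimum: 243.

243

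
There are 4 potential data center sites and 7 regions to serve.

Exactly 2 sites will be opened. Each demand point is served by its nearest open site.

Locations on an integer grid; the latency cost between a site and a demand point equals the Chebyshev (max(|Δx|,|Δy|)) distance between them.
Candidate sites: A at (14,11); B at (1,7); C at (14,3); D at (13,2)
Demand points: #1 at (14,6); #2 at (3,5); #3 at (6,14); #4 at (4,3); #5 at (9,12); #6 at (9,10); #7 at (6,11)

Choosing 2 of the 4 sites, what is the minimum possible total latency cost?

33

Open {A, B}.
  #1→A 5, #2→B 2, #3→B 7, #4→B 4, #5→A 5, #6→A 5, #7→B 5  ⇒ total 33.
Compare {B, C}: total 36.
Compare {B, D}: total 38.
No size-2 selection does better; minimum is 33.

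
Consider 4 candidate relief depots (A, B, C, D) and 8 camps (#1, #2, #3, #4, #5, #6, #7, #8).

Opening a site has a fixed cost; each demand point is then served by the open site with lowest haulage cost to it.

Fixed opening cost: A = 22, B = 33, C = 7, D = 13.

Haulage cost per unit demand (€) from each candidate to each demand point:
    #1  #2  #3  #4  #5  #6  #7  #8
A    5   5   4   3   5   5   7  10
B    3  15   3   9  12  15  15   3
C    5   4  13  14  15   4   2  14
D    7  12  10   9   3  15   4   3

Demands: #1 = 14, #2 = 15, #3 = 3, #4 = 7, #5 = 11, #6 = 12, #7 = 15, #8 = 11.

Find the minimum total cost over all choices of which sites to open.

Open {A, C, D}: assign each demand point to its cheapest open site.
  #1→A 14×5=70, #2→C 15×4=60, #3→A 3×4=12, #4→A 7×3=21, #5→D 11×3=33, #6→C 12×4=48, #7→C 15×2=30, #8→D 11×3=33
  haulage cost 307, fixed 42 → total 349.
Compare {A, B, C, D}: haulage cost 276 + fixed 75 = 351.
Compare {A, B, C}: haulage cost 298 + fixed 62 = 360.
Compare {B, C, D}: haulage cost 318 + fixed 53 = 371.
All other subsets cost ≥ 351. Minimum total cost: 349.

349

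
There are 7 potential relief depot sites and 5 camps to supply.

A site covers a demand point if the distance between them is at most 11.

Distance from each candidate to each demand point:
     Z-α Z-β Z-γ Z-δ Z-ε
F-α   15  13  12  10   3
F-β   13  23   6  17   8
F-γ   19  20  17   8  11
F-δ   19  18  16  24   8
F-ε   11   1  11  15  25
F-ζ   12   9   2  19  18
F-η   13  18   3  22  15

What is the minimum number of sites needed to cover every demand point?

Coverage sets (demand points within 11 of each site):
  F-α: {Z-δ, Z-ε}
  F-β: {Z-γ, Z-ε}
  F-γ: {Z-δ, Z-ε}
  F-δ: {Z-ε}
  F-ε: {Z-α, Z-β, Z-γ}
  F-ζ: {Z-β, Z-γ}
  F-η: {Z-γ}
No single site covers all 5 demand points.
But {F-α, F-ε} covers everything, so the minimum is 2.

2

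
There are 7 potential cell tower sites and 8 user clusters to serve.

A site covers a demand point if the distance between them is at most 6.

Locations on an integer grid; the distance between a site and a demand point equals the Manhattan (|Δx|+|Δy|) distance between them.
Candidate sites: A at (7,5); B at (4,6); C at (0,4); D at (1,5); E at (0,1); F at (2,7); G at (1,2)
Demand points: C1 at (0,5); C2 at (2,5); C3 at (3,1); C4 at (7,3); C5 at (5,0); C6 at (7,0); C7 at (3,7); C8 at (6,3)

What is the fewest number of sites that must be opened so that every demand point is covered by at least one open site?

2

Coverage sets (demand points within 6 of each site):
  A: {C2, C4, C6, C7, C8}
  B: {C1, C2, C3, C4, C7, C8}
  C: {C1, C2, C3, C7}
  D: {C1, C2, C3, C7}
  E: {C1, C2, C3, C5}
  F: {C1, C2, C7}
  G: {C1, C2, C3, C5, C8}
No single site covers all 8 demand points.
But {A, E} covers everything, so the minimum is 2.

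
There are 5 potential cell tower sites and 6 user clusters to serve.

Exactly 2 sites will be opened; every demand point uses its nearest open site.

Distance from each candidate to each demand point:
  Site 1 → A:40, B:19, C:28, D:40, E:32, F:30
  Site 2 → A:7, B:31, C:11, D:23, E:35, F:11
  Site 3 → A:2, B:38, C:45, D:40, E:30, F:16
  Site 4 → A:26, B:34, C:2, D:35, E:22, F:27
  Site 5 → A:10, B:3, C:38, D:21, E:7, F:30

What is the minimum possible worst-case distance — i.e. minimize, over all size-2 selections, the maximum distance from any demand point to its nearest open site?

Open {Site 2, Site 5}.
  Farthest demand point is D at distance 21 (to Site 5); all others are ≤ 21.
With {Site 4, Site 5} the worst case is 27.
With {Site 1, Site 5} the worst case is 30.
No size-2 selection achieves below 21.

21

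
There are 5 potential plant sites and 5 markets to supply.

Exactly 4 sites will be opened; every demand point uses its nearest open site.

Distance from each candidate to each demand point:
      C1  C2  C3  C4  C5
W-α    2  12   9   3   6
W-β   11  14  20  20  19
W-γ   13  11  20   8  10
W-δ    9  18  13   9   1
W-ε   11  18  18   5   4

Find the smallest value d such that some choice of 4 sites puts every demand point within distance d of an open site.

Open {W-α, W-β, W-γ, W-δ}.
  Farthest demand point is C2 at distance 11 (to W-γ); all others are ≤ 11.
With {W-α, W-β, W-γ, W-ε} the worst case is 11.
With {W-α, W-γ, W-δ, W-ε} the worst case is 11.
No size-4 selection achieves below 11.

11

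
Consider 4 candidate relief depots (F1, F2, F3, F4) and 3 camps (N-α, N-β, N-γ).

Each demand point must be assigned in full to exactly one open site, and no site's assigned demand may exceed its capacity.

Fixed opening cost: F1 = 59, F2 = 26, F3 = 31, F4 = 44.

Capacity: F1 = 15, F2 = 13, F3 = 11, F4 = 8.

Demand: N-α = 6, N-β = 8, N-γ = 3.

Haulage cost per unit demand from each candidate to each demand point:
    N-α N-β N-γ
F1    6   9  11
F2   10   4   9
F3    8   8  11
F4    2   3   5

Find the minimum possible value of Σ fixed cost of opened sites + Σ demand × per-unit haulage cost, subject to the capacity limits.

Open {F2, F4}; cheapest assignment that respects the capacities:
  F2 (cap 13, load 11): N-β, N-γ — cost 8×4 + 3×9 = 59
  F4 (cap 8, load 6): N-α — cost 6×2 = 12
  Shipping 71, fixed 70 → total 141.
  Any other capacity-feasible assignment to {F2, F4} ships for at least 71.
Compare {F2, F3}: its best feasible assignment gives total 164.
Compare {F2, F3, F4}: its best feasible assignment gives total 172.
Every other set of open sites that can feasibly serve all demand totals ≥ 164 even under its best assignment. Minimum: 141.

141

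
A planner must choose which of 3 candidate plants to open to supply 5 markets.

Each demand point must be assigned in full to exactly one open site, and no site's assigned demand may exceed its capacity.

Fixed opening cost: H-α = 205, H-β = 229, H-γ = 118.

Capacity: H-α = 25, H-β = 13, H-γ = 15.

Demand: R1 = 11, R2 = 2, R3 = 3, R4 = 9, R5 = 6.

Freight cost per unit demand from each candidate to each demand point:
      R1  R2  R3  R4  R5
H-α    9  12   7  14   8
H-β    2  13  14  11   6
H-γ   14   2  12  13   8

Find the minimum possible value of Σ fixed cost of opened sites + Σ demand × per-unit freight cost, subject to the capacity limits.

Open {H-α, H-γ}; cheapest assignment that respects the capacities:
  H-α (cap 25, load 20): R1, R3, R5 — cost 11×9 + 3×7 + 6×8 = 168
  H-γ (cap 15, load 11): R2, R4 — cost 2×2 + 9×13 = 121
  Shipping 289, fixed 323 → total 612.
  Any other capacity-feasible assignment to {H-α, H-γ} ships for at least 289.
Compare {H-α, H-β}: its best feasible assignment gives total 675.
Compare {H-α, H-β, H-γ}: its best feasible assignment gives total 764.
Every other set of open sites that can feasibly serve all demand totals ≥ 675 even under its best assignment. Minimum: 612.

612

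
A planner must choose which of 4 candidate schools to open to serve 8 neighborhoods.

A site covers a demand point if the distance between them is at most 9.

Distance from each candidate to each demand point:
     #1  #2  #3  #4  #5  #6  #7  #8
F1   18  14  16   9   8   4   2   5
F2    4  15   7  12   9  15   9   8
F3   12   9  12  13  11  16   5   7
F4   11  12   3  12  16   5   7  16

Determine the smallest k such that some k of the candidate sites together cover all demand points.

3

Coverage sets (demand points within 9 of each site):
  F1: {#4, #5, #6, #7, #8}
  F2: {#1, #3, #5, #7, #8}
  F3: {#2, #7, #8}
  F4: {#3, #6, #7}
No 2 sites suffice: every size-2 union leaves at least one demand point uncovered.
But {F1, F2, F3} covers everything, so the minimum is 3.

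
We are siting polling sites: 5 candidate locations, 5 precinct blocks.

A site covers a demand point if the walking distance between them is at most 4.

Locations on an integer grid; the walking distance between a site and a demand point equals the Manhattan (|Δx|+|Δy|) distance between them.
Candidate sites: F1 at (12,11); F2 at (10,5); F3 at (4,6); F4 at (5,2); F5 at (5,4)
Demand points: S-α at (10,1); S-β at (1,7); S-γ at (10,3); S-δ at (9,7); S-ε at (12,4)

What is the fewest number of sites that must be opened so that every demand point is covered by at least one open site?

2

Coverage sets (demand points within 4 of each site):
  F1: {}
  F2: {S-α, S-γ, S-δ, S-ε}
  F3: {S-β}
  F4: {}
  F5: {}
No single site covers all 5 demand points.
But {F2, F3} covers everything, so the minimum is 2.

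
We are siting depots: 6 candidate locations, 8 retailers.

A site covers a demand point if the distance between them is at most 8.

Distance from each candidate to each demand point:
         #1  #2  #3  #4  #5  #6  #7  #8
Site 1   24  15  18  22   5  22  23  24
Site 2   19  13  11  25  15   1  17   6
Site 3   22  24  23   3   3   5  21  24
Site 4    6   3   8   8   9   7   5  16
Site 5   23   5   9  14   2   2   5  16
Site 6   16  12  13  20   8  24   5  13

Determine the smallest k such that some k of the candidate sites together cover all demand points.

3

Coverage sets (demand points within 8 of each site):
  Site 1: {#5}
  Site 2: {#6, #8}
  Site 3: {#4, #5, #6}
  Site 4: {#1, #2, #3, #4, #6, #7}
  Site 5: {#2, #5, #6, #7}
  Site 6: {#5, #7}
No 2 sites suffice: every size-2 union leaves at least one demand point uncovered.
But {Site 1, Site 2, Site 4} covers everything, so the minimum is 3.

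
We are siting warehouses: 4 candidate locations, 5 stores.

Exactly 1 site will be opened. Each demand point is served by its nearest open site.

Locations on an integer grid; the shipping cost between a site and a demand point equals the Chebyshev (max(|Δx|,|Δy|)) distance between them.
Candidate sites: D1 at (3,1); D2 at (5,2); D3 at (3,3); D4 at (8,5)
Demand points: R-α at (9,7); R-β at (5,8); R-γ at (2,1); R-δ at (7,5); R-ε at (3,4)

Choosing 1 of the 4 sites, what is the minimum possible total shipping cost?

17

Open {D4}.
  R-α→D4 2, R-β→D4 3, R-γ→D4 6, R-δ→D4 1, R-ε→D4 5  ⇒ total 17.
Compare {D3}: total 18.
Compare {D2}: total 19.
No size-1 selection does better; minimum is 17.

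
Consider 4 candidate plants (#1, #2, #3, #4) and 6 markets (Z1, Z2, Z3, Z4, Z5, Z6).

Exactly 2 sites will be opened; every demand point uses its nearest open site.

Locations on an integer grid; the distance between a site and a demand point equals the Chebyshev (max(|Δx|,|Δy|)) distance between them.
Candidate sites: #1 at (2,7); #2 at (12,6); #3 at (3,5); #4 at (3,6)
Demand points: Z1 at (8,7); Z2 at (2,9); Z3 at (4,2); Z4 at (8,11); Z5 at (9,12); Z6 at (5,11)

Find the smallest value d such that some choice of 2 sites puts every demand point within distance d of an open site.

6

Open {#1, #2}.
  Farthest demand point is Z5 at distance 6 (to #2); all others are ≤ 6.
With {#1, #4} the worst case is 6.
With {#2, #3} the worst case is 6.
No size-2 selection achieves below 6.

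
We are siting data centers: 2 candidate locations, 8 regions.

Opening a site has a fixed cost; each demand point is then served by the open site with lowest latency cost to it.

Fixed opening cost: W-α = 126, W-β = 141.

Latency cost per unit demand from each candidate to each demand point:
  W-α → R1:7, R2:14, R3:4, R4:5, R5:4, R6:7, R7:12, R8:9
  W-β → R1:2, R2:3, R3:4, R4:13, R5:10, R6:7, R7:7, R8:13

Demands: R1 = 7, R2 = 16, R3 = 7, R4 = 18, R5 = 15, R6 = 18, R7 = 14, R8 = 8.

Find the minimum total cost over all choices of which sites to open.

803

Open {W-α, W-β}: assign each demand point to its cheapest open site.
  R1→W-β 7×2=14, R2→W-β 16×3=48, R3→W-α 7×4=28, R4→W-α 18×5=90, R5→W-α 15×4=60, R6→W-α 18×7=126, R7→W-β 14×7=98, R8→W-α 8×9=72
  latency cost 536, fixed 267 → total 803.
Compare {W-α}: latency cost 817 + fixed 126 = 943.
Compare {W-β}: latency cost 802 + fixed 141 = 943.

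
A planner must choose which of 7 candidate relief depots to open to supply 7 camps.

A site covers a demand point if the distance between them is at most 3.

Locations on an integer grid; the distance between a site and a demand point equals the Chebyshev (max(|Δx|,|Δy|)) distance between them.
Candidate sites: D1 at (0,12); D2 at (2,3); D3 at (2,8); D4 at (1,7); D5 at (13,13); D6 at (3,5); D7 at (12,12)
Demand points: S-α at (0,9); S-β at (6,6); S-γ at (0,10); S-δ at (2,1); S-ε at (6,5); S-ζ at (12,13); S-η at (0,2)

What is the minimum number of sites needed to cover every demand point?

Coverage sets (demand points within 3 of each site):
  D1: {S-α, S-γ}
  D2: {S-δ, S-η}
  D3: {S-α, S-γ}
  D4: {S-α, S-γ}
  D5: {S-ζ}
  D6: {S-β, S-ε, S-η}
  D7: {S-ζ}
No 3 sites suffice: every size-3 union leaves at least one demand point uncovered.
But {D1, D2, D5, D6} covers everything, so the minimum is 4.

4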